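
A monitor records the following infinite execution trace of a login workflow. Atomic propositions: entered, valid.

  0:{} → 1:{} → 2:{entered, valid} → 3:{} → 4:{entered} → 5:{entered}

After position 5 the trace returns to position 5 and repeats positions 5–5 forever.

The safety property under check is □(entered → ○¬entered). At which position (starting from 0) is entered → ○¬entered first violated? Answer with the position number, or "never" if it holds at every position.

4

Check entered → ○¬entered at each position in order: 0 ✓, 1 ✓, 2 ✓, 3 ✓.
At position 4 the labels are {entered} and the next position 5 has {entered}, so entered → ○¬entered is false there. This is the first violation.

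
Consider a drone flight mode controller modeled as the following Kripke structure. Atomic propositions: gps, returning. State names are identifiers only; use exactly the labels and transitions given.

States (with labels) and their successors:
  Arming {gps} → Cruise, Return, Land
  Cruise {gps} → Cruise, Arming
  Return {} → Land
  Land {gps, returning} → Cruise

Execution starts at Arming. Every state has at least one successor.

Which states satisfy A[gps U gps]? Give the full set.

{Arming, Cruise, Land}

States satisfying gps: {Arming, Cruise, Land}.
States satisfying A[gps U gps]: {Arming, Cruise, Land}.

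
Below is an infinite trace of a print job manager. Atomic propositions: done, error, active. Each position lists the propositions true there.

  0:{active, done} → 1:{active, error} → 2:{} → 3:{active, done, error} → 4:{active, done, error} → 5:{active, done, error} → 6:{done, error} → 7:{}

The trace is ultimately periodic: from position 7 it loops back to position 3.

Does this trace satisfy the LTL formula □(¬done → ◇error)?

¬done → ◇error holds at every position 0..7, and those are all positions ever visited, so □(¬done → ◇error) holds.
Positions where ¬done holds: 1, 2, 7.
Check ◇error at each: 1→ok, 2→ok, 7→ok.

Satisfied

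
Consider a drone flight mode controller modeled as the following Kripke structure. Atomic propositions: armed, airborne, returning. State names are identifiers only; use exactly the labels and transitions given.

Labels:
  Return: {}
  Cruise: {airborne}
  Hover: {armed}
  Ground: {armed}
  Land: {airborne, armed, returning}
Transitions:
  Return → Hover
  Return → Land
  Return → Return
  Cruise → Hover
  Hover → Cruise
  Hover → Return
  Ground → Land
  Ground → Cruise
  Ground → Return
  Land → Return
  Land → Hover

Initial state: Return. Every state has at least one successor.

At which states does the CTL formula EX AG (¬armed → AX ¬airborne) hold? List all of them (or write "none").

States satisfying AG (¬armed → AX ¬airborne): ∅.
States satisfying EX AG (¬armed → AX ¬airborne): ∅.

none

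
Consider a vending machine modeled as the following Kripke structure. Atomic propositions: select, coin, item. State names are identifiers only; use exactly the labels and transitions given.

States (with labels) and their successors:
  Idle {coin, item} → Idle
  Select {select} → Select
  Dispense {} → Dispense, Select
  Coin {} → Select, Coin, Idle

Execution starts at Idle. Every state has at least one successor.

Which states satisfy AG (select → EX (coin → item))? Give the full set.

{Idle, Select, Dispense, Coin}

States satisfying select → EX (coin → item): {Idle, Select, Dispense, Coin}.
States satisfying AG (select → EX (coin → item)): {Idle, Select, Dispense, Coin}.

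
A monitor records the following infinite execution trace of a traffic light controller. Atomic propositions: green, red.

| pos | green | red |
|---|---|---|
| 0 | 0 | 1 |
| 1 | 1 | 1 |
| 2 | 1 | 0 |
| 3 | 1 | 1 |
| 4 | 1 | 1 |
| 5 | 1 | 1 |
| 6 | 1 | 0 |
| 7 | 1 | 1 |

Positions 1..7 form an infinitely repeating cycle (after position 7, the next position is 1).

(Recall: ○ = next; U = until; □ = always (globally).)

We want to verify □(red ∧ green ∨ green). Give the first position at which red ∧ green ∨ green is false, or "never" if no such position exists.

At position 0 the labels are {red}, so red ∧ green ∨ green is false there. This is the first violation.

0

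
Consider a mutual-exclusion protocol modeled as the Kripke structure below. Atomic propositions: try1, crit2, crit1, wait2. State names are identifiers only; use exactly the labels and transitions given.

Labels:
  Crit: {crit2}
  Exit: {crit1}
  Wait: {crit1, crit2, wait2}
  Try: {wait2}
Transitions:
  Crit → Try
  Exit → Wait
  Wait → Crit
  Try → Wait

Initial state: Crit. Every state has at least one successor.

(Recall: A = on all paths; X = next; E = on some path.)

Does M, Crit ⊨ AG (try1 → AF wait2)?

States satisfying try1 → AF wait2: {Crit, Exit, Wait, Try}.
States satisfying AG (try1 → AF wait2): {Crit, Exit, Wait, Try}.
Every state reachable from Crit satisfies try1 → AF wait2.
Crit ∈ Sat(AG (try1 → AF wait2)).

Yes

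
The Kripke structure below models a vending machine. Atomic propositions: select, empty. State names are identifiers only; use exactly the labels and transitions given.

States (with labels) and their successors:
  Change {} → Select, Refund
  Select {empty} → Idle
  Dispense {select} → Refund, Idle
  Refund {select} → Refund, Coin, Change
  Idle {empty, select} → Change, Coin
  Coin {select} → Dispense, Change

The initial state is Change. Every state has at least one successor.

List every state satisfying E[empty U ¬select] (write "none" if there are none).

States satisfying empty: {Select, Idle}.
States satisfying ¬select: {Change, Select}.
States satisfying E[empty U ¬select]: {Change, Select, Idle}.

{Change, Select, Idle}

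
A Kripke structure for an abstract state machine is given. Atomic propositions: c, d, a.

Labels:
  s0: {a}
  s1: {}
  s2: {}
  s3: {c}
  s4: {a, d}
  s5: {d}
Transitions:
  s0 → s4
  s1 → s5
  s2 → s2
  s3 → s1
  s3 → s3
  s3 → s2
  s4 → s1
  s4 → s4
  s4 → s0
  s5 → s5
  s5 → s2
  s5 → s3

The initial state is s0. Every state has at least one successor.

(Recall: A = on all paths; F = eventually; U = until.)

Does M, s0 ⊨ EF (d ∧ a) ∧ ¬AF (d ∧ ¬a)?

Yes

States satisfying d ∧ a: {s4}.
States satisfying EF (d ∧ a): {s0, s4}.
States satisfying d ∧ ¬a: {s5}.
States satisfying AF (d ∧ ¬a): {s1, s5}.
States satisfying ¬AF (d ∧ ¬a): {s0, s2, s3, s4}.
States satisfying EF (d ∧ a) ∧ ¬AF (d ∧ ¬a): {s0, s4}.
s0 ∈ Sat(EF (d ∧ a) ∧ ¬AF (d ∧ ¬a)).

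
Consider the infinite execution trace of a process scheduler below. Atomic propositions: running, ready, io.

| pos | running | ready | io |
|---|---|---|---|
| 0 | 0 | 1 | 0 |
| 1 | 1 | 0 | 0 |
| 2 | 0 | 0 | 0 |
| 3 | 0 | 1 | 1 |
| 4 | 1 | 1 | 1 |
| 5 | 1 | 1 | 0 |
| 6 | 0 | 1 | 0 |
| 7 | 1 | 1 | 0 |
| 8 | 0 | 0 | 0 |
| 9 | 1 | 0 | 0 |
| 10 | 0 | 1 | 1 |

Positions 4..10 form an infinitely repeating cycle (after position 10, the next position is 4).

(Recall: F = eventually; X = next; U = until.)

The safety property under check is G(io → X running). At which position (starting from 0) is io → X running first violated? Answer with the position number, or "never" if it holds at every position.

io → X running holds at every position 0..10, and those are all the positions the trace ever visits, so the invariant G(io → X running) is never violated.

never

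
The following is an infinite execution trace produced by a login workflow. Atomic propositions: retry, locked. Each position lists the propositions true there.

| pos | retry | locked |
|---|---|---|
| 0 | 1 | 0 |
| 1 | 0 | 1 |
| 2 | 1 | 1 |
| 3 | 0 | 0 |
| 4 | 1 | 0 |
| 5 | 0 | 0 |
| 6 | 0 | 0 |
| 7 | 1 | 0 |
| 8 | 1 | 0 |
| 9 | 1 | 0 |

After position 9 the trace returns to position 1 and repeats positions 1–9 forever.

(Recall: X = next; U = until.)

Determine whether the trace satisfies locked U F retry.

Walking from position 0: F retry first holds at position 0, and locked holds at every earlier position along the way, so locked U F retry holds.

Yes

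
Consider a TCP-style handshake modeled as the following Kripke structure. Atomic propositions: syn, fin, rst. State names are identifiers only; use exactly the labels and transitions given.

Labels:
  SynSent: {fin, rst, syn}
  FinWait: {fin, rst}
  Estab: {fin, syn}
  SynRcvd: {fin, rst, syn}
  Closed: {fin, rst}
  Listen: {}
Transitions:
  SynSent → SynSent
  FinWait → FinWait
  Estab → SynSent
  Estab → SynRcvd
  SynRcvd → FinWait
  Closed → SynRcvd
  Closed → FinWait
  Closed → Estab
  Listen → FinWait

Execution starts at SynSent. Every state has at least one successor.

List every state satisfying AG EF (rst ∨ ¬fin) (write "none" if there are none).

{SynSent, FinWait, Estab, SynRcvd, Closed, Listen}

States satisfying EF (rst ∨ ¬fin): {SynSent, FinWait, Estab, SynRcvd, Closed, Listen}.
States satisfying AG EF (rst ∨ ¬fin): {SynSent, FinWait, Estab, SynRcvd, Closed, Listen}.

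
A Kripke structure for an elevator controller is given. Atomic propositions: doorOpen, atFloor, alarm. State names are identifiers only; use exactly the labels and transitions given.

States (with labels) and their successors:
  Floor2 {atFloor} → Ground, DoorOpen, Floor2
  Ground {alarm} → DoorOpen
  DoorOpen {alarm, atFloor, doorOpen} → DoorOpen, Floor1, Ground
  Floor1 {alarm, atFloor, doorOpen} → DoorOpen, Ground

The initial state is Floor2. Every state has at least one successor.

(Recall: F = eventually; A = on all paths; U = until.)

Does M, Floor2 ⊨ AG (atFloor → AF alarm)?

States satisfying atFloor → AF alarm: {Ground, DoorOpen, Floor1}.
States satisfying AG (atFloor → AF alarm): {Ground, DoorOpen, Floor1}.
Floor2 is reachable from Floor2 and violates atFloor → AF alarm, so AG fails at Floor2.
Floor2 ∉ Sat(AG (atFloor → AF alarm)).

Does not hold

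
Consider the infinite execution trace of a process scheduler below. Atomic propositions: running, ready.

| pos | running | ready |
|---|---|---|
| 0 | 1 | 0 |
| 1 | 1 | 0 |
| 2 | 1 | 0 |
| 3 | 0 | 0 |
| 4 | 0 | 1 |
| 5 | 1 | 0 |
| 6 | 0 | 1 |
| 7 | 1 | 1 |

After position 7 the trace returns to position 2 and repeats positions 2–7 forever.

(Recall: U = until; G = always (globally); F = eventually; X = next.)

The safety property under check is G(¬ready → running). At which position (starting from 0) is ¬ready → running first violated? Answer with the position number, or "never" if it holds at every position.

Check ¬ready → running at each position in order: 0 ✓, 1 ✓, 2 ✓.
At position 3 the labels are {}, so ¬ready → running is false there. This is the first violation.

3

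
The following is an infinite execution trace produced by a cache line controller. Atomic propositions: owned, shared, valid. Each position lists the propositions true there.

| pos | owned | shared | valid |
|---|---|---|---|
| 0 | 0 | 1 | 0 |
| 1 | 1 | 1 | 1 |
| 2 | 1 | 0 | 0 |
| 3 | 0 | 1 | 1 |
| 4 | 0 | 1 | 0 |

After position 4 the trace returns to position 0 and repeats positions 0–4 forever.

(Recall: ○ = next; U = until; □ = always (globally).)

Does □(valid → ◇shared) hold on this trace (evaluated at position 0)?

Holds

valid → ◇shared holds at every position 0..4, and those are all positions ever visited, so □(valid → ◇shared) holds.
Positions where valid holds: 1, 3.
Check ◇shared at each: 1→ok, 3→ok.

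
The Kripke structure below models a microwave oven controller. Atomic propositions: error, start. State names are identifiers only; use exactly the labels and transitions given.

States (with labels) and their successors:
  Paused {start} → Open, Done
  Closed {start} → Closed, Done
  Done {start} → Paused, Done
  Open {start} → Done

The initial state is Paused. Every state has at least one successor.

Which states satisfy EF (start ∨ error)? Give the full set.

{Paused, Closed, Done, Open}

States satisfying start ∨ error: {Paused, Closed, Done, Open}.
States satisfying EF (start ∨ error): {Paused, Closed, Done, Open}.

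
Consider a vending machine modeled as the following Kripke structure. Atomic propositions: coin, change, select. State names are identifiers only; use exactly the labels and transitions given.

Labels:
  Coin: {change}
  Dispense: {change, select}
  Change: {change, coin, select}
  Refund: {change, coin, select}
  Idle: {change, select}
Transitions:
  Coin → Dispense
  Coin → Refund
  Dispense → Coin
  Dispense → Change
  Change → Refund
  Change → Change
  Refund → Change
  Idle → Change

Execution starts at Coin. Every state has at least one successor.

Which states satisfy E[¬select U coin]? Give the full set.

{Coin, Change, Refund}

States satisfying ¬select: {Coin}.
States satisfying coin: {Change, Refund}.
States satisfying E[¬select U coin]: {Coin, Change, Refund}.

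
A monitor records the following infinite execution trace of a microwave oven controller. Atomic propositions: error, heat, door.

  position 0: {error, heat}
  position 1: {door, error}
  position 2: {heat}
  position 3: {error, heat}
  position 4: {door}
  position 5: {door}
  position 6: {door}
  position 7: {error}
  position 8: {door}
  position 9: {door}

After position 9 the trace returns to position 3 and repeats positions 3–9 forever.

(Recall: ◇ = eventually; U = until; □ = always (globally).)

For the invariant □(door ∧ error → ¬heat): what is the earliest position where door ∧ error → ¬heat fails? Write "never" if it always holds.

never

door ∧ error → ¬heat holds at every position 0..9, and those are all the positions the trace ever visits, so the invariant □(door ∧ error → ¬heat) is never violated.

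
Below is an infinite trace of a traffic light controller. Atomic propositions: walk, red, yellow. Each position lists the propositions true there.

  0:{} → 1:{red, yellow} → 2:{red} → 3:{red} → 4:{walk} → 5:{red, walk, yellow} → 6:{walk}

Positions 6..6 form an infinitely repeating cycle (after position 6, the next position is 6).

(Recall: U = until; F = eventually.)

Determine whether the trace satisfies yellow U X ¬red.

No

Walking from position 0: at position 0, X ¬red has not yet held and yellow fails, so yellow U X ¬red is false.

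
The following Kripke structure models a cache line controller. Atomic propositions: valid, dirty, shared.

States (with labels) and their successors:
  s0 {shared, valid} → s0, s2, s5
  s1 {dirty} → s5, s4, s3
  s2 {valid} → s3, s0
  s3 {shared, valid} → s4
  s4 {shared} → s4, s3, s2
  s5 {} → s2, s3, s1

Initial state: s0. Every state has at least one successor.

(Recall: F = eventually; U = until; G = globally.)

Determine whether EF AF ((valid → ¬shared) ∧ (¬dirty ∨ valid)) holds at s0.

States satisfying AF ((valid → ¬shared) ∧ (¬dirty ∨ valid)): {s1, s2, s3, s4, s5}.
States satisfying EF AF ((valid → ¬shared) ∧ (¬dirty ∨ valid)): {s0, s1, s2, s3, s4, s5}.
Some path from s0 reaches a state where AF ((valid → ¬shared) ∧ (¬dirty ∨ valid)) holds.
s0 ∈ Sat(EF AF ((valid → ¬shared) ∧ (¬dirty ∨ valid))).

Yes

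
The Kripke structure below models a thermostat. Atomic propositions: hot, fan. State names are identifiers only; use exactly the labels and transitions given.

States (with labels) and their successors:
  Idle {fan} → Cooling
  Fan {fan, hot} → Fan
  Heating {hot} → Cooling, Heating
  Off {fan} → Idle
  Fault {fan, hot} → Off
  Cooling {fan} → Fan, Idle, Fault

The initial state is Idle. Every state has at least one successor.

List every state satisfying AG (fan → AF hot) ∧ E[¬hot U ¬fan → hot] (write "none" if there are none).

States satisfying fan → AF hot: {Fan, Heating, Fault}.
States satisfying AG (fan → AF hot): {Fan}.
States satisfying ¬hot: {Idle, Off, Cooling}.
States satisfying ¬fan → hot: {Idle, Fan, Heating, Off, Fault, Cooling}.
States satisfying E[¬hot U ¬fan → hot]: {Idle, Fan, Heating, Off, Fault, Cooling}.
States satisfying AG (fan → AF hot) ∧ E[¬hot U ¬fan → hot]: {Fan}.

{Fan}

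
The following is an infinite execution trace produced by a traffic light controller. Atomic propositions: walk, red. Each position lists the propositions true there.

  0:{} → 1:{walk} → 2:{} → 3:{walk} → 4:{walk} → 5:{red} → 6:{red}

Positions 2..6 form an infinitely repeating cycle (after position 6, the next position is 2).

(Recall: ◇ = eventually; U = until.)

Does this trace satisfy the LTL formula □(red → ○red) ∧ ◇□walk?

red → ○red must hold at every position from 0 onward. It fails at position 6, so □(red → ○red) is false.
Positions where red holds: 5, 6.
Check ○red at each: 5→ok, 6→fails.
□walk is false at every position 0..6, so it never becomes true and ◇□walk fails.
At position 0: □(red → ○red) is false; ◇□walk is false; so □(red → ○red) ∧ ◇□walk is false.

Violated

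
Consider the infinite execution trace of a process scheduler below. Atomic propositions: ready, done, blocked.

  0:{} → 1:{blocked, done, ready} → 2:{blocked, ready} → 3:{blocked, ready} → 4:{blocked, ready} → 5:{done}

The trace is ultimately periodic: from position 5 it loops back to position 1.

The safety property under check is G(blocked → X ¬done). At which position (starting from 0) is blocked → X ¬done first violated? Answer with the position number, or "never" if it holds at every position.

Check blocked → X ¬done at each position in order: 0 ✓, 1 ✓, 2 ✓, 3 ✓.
At position 4 the labels are {blocked, ready} and the next position 5 has {done}, so blocked → X ¬done is false there. This is the first violation.

4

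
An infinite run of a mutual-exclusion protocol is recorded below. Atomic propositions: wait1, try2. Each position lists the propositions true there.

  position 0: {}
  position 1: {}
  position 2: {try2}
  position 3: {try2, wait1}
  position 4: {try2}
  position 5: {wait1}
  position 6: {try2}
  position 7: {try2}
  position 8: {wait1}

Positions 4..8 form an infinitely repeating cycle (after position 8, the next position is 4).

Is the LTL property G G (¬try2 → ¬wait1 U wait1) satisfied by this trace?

G (¬try2 → ¬wait1 U wait1) holds at every position 0..8, and those are all positions ever visited, so G G (¬try2 → ¬wait1 U wait1) holds.

Yes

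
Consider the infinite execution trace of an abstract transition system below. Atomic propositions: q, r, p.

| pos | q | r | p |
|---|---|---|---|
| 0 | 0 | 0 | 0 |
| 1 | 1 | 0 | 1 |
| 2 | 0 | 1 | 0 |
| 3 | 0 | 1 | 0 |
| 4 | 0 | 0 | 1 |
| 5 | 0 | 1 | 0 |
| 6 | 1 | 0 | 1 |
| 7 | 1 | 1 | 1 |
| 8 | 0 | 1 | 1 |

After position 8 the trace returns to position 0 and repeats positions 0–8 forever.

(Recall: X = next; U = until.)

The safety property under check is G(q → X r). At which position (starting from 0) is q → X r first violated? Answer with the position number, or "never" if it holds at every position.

q → X r holds at every position 0..8, and those are all the positions the trace ever visits, so the invariant G(q → X r) is never violated.

never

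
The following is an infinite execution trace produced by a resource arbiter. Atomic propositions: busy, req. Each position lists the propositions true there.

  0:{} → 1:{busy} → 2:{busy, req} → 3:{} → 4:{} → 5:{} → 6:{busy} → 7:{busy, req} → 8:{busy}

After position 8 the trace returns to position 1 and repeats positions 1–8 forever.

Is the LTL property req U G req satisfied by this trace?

Walking from position 0: at position 0, G req has not yet held and req fails, so req U G req is false.

No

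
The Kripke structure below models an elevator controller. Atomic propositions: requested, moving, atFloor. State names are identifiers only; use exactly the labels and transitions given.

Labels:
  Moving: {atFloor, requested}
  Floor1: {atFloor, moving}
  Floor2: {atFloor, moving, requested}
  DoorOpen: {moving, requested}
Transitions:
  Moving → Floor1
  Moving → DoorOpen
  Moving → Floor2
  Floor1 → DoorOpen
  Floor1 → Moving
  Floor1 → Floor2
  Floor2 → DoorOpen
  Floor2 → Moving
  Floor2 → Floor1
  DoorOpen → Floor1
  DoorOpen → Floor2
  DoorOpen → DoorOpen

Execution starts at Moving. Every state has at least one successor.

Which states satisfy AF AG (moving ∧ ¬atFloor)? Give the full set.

States satisfying AG (moving ∧ ¬atFloor): ∅.
States satisfying AF AG (moving ∧ ¬atFloor): ∅.

none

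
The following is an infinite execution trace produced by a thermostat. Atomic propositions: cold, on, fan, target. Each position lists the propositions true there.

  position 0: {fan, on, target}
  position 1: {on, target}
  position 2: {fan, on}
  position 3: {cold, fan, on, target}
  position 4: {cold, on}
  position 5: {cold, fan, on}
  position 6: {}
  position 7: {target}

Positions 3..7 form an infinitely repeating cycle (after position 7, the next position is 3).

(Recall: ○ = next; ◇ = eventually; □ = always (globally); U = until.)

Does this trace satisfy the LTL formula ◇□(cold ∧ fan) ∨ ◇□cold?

Does not hold

□(cold ∧ fan) is false at every position 0..7, so it never becomes true and ◇□(cold ∧ fan) fails.
□cold is false at every position 0..7, so it never becomes true and ◇□cold fails.
At position 0: ◇□(cold ∧ fan) is false; ◇□cold is false; so ◇□(cold ∧ fan) ∨ ◇□cold is false.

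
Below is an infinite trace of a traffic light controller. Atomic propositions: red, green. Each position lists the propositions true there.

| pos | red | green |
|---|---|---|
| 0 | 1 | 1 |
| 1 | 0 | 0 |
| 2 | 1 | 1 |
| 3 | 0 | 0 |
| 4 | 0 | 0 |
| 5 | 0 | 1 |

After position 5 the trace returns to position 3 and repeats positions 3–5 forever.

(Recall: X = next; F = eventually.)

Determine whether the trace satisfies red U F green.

Satisfied

Walking from position 0: F green first holds at position 0, and red holds at every earlier position along the way, so red U F green holds.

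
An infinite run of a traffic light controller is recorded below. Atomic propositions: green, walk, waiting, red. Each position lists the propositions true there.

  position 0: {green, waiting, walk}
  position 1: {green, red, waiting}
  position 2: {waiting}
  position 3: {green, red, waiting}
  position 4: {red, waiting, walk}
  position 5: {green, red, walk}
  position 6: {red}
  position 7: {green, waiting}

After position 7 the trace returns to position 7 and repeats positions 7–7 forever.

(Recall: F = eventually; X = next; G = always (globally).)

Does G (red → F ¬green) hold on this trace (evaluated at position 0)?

Satisfied

red → F ¬green holds at every position 0..7, and those are all positions ever visited, so G (red → F ¬green) holds.
Positions where red holds: 1, 3, 4, 5, 6.
Check F ¬green at each: 1→ok, 3→ok, 4→ok, 5→ok, 6→ok.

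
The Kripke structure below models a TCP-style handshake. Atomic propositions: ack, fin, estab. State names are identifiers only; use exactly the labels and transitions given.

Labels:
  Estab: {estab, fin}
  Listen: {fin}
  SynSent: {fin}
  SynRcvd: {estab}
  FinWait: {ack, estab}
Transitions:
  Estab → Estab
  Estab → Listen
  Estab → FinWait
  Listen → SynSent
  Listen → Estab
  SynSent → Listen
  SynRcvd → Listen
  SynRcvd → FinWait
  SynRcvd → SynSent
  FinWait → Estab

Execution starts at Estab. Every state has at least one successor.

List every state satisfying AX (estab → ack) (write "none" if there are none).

States satisfying estab → ack: {Listen, SynSent, FinWait}.
States satisfying AX (estab → ack): {SynSent, SynRcvd}.

{SynSent, SynRcvd}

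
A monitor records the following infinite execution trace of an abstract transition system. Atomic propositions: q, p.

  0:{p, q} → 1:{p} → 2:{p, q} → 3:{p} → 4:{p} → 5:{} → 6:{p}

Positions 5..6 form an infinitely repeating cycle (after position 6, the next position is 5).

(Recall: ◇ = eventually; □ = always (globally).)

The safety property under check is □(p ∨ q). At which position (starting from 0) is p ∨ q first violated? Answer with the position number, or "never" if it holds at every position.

5

Check p ∨ q at each position in order: 0 ✓, 1 ✓, 2 ✓, 3 ✓, 4 ✓.
At position 5 the labels are {}, so p ∨ q is false there. This is the first violation.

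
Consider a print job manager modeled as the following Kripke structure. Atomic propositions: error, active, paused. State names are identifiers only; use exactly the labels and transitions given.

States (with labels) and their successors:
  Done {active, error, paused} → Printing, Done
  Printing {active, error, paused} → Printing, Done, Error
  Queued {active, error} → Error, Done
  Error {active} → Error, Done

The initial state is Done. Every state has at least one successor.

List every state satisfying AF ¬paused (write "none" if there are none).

{Queued, Error}

States satisfying ¬paused: {Queued, Error}.
States satisfying AF ¬paused: {Queued, Error}.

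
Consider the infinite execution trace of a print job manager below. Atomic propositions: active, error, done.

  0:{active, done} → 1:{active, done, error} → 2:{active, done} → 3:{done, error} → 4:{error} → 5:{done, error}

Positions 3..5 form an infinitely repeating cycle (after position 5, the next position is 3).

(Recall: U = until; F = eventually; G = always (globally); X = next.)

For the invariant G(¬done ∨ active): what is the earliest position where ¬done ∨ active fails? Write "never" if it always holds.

3

Check ¬done ∨ active at each position in order: 0 ✓, 1 ✓, 2 ✓.
At position 3 the labels are {done, error}, so ¬done ∨ active is false there. This is the first violation.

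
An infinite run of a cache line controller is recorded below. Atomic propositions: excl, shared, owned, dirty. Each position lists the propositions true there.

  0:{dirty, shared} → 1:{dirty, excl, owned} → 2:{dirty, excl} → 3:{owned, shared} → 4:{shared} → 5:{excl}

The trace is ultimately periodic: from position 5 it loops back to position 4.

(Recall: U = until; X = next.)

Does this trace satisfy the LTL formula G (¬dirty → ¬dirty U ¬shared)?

Yes

¬dirty → ¬dirty U ¬shared holds at every position 0..5, and those are all positions ever visited, so G (¬dirty → ¬dirty U ¬shared) holds.
Positions where ¬dirty holds: 3, 4, 5.
Check ¬dirty U ¬shared at each: 3→ok, 4→ok, 5→ok.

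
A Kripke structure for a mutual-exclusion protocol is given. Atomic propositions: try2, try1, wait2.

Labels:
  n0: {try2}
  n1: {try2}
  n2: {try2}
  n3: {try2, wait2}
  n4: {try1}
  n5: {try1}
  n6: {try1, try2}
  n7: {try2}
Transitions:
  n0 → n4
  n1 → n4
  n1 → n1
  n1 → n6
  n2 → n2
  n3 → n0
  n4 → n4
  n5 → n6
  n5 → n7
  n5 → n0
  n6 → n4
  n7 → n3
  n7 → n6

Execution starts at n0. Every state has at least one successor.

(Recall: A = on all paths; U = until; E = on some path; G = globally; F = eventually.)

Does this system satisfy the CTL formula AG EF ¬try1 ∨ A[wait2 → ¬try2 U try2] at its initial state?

Satisfied

States satisfying EF ¬try1: {n0, n1, n2, n3, n5, n7}.
States satisfying AG EF ¬try1: {n2}.
States satisfying wait2 → ¬try2: {n0, n1, n2, n4, n5, n6, n7}.
States satisfying try2: {n0, n1, n2, n3, n6, n7}.
States satisfying A[wait2 → ¬try2 U try2]: {n0, n1, n2, n3, n5, n6, n7}.
States satisfying AG EF ¬try1 ∨ A[wait2 → ¬try2 U try2]: {n0, n1, n2, n3, n5, n6, n7}.
n0 ∈ Sat(AG EF ¬try1 ∨ A[wait2 → ¬try2 U try2]).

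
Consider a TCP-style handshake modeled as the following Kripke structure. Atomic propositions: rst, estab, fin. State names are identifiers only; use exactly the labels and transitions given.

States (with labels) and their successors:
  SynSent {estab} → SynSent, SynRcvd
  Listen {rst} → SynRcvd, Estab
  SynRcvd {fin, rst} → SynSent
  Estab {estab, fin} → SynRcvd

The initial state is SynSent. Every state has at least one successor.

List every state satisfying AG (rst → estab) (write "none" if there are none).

none

States satisfying rst → estab: {SynSent, Estab}.
States satisfying AG (rst → estab): ∅.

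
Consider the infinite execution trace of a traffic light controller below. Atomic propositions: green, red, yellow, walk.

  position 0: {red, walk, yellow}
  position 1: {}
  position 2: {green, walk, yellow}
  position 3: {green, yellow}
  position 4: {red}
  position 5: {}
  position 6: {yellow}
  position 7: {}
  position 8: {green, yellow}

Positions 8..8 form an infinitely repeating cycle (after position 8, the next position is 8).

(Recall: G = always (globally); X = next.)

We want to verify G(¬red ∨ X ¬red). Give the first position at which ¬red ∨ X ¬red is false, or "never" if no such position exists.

¬red ∨ X ¬red holds at every position 0..8, and those are all the positions the trace ever visits, so the invariant G(¬red ∨ X ¬red) is never violated.

never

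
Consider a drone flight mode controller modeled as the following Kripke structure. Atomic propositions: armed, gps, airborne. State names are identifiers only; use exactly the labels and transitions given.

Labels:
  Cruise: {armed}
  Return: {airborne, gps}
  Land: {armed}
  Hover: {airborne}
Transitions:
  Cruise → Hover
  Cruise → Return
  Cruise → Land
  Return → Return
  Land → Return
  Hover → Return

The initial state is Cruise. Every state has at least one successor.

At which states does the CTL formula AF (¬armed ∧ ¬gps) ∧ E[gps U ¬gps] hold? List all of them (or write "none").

{Hover}

States satisfying ¬armed ∧ ¬gps: {Hover}.
States satisfying AF (¬armed ∧ ¬gps): {Hover}.
States satisfying gps: {Return}.
States satisfying ¬gps: {Cruise, Land, Hover}.
States satisfying E[gps U ¬gps]: {Cruise, Land, Hover}.
States satisfying AF (¬armed ∧ ¬gps) ∧ E[gps U ¬gps]: {Hover}.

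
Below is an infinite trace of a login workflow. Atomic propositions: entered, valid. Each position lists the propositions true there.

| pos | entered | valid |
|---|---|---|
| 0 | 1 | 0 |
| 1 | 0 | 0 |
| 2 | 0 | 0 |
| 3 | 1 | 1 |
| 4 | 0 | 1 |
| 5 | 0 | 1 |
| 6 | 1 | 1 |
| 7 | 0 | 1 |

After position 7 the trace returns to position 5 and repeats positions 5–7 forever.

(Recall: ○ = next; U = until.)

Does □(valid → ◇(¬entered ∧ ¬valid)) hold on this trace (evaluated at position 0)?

valid → ◇(¬entered ∧ ¬valid) must hold at every position from 0 onward. It fails at position 3, so □(valid → ◇(¬entered ∧ ¬valid)) is false.
Positions where valid holds: 3, 4, 5, 6, 7.
Check ◇(¬entered ∧ ¬valid) at each: 3→fails, 4→fails, 5→fails, 6→fails, 7→fails.

No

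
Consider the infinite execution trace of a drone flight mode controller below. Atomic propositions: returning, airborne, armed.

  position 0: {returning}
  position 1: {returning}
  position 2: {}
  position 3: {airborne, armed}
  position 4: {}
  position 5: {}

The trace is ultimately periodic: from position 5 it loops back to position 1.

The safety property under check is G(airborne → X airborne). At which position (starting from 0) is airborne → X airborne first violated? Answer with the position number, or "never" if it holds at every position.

Check airborne → X airborne at each position in order: 0 ✓, 1 ✓, 2 ✓.
At position 3 the labels are {airborne, armed} and the next position 4 has {}, so airborne → X airborne is false there. This is the first violation.

3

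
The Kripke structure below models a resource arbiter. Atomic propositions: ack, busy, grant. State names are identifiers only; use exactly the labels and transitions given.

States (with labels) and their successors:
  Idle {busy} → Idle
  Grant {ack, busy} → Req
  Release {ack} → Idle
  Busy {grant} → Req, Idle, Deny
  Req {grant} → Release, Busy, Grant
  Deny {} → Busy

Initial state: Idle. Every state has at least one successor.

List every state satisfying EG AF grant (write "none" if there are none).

{Grant, Busy, Req, Deny}

States satisfying AF grant: {Grant, Busy, Req, Deny}.
States satisfying EG AF grant: {Grant, Busy, Req, Deny}.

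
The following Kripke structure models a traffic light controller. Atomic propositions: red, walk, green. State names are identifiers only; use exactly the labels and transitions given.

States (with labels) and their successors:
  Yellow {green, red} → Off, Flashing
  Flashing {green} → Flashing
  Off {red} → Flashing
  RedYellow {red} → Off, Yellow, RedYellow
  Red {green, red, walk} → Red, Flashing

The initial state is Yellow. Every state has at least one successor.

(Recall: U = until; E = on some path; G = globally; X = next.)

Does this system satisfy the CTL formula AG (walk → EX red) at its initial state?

Satisfied

States satisfying walk → EX red: {Yellow, Flashing, Off, RedYellow, Red}.
States satisfying AG (walk → EX red): {Yellow, Flashing, Off, RedYellow, Red}.
Every state reachable from Yellow satisfies walk → EX red.
Yellow ∈ Sat(AG (walk → EX red)).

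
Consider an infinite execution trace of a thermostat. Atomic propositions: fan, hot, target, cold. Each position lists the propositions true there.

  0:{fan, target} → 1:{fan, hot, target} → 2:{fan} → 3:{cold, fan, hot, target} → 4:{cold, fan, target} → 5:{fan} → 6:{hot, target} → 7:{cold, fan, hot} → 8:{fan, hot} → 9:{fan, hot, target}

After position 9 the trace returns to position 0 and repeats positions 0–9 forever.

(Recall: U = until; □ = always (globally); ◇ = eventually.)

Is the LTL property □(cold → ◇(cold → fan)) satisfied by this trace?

Holds

cold → ◇(cold → fan) holds at every position 0..9, and those are all positions ever visited, so □(cold → ◇(cold → fan)) holds.
Positions where cold holds: 3, 4, 7.
Check ◇(cold → fan) at each: 3→ok, 4→ok, 7→ok.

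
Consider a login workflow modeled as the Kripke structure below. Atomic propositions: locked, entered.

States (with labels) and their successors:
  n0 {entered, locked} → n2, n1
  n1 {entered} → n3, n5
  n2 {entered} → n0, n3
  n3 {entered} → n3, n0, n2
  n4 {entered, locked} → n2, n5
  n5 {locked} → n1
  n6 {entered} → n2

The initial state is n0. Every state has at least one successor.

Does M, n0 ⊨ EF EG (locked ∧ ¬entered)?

States satisfying EG (locked ∧ ¬entered): ∅.
States satisfying EF EG (locked ∧ ¬entered): ∅.
No suitable path/successor from n0 witnesses the formula.
n0 ∉ Sat(EF EG (locked ∧ ¬entered)).

Violated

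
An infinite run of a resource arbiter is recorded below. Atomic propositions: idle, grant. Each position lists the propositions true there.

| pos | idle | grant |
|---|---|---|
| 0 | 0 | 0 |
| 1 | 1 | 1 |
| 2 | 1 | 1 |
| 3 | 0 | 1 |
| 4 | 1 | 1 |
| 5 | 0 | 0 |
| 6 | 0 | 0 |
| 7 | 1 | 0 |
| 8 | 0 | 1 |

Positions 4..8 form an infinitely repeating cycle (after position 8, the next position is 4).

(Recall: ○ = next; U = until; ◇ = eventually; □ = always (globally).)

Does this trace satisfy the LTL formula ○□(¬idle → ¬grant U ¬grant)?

The position after 0 is 1; □(¬idle → ¬grant U ¬grant) is false there.

Does not hold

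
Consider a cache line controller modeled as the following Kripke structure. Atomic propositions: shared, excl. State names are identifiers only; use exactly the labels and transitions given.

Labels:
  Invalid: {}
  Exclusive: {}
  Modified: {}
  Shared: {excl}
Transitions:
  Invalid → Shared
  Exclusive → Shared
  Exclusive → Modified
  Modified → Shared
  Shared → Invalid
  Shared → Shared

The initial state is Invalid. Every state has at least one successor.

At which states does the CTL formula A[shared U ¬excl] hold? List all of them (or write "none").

{Invalid, Exclusive, Modified}

States satisfying shared: ∅.
States satisfying ¬excl: {Invalid, Exclusive, Modified}.
States satisfying A[shared U ¬excl]: {Invalid, Exclusive, Modified}.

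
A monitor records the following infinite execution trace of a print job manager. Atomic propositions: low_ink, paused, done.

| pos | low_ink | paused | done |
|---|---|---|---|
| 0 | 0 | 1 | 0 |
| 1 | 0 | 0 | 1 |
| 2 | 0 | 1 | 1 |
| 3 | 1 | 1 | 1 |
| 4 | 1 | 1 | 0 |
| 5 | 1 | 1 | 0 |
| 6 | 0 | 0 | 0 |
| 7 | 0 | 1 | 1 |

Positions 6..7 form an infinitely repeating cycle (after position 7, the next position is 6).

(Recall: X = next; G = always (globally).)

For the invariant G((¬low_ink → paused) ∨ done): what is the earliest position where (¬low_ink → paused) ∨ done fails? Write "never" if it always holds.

6

Check (¬low_ink → paused) ∨ done at each position in order: 0 ✓, 1 ✓, 2 ✓, 3 ✓, 4 ✓, 5 ✓.
At position 6 the labels are {}, so (¬low_ink → paused) ∨ done is false there. This is the first violation.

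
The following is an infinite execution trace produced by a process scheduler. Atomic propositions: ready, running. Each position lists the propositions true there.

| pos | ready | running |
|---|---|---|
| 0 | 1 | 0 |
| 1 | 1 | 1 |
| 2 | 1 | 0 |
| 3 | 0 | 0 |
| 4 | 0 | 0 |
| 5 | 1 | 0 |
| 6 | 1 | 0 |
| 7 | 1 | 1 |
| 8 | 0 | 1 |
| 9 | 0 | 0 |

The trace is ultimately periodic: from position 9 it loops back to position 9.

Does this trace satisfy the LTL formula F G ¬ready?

G ¬ready holds at position 8, which is reachable from 0, so F G ¬ready holds.

Yes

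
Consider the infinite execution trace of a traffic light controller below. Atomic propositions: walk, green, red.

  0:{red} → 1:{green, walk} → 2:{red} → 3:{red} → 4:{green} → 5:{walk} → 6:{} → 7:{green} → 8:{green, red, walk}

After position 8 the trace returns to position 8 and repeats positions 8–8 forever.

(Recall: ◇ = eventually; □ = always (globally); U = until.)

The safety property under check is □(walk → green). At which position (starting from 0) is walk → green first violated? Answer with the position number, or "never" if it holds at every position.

Check walk → green at each position in order: 0 ✓, 1 ✓, 2 ✓, 3 ✓, 4 ✓.
At position 5 the labels are {walk}, so walk → green is false there. This is the first violation.

5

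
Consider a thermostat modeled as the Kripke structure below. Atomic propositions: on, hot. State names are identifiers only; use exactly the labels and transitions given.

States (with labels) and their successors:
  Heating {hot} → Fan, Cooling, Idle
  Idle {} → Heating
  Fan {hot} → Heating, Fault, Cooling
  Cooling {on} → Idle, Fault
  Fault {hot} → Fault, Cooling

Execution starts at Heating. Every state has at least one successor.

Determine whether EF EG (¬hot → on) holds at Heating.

Holds

States satisfying EG (¬hot → on): {Heating, Fan, Cooling, Fault}.
States satisfying EF EG (¬hot → on): {Heating, Idle, Fan, Cooling, Fault}.
Some path from Heating reaches a state where EG (¬hot → on) holds.
Heating ∈ Sat(EF EG (¬hot → on)).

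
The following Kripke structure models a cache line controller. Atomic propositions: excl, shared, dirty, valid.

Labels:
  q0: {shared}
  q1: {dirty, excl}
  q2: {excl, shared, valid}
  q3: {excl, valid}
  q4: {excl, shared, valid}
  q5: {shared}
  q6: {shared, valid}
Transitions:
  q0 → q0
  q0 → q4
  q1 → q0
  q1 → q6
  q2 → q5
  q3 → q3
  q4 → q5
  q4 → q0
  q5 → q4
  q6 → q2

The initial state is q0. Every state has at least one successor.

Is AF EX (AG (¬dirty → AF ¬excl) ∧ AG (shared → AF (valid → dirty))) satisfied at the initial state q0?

Yes

States satisfying AF EX (AG (¬dirty → AF ¬excl) ∧ AG (shared → AF (valid → dirty))): {q0, q1, q2, q4, q5, q6}.
q0 ∈ Sat(AF EX (AG (¬dirty → AF ¬excl) ∧ AG (shared → AF (valid → dirty)))).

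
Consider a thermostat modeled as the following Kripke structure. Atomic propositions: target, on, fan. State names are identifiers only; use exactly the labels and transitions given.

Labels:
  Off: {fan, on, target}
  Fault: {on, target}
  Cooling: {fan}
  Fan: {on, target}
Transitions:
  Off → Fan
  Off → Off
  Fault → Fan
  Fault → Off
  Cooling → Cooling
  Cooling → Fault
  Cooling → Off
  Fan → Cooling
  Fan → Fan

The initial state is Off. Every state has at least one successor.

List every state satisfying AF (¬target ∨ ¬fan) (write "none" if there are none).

States satisfying ¬target ∨ ¬fan: {Fault, Cooling, Fan}.
States satisfying AF (¬target ∨ ¬fan): {Fault, Cooling, Fan}.

{Fault, Cooling, Fan}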